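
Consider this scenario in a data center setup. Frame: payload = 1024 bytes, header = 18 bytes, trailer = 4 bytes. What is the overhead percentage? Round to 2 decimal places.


Given: payload = 1024 B, header = 18 B, trailer = 4 B
Overhead bytes = header + trailer = 18 + 4 = 22
Total frame = payload + overhead = 1024 + 22 = 1046
Overhead % = 22 / 1046 * 100 = 2.1033% -> 2.10% (2 dp)

2.10


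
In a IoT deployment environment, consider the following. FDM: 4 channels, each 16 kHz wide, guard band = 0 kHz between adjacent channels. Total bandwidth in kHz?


Given: 4 channels, 16 kHz each, guard = 0 kHz
Channel bandwidth = 4 * 16 = 64 kHz
Guard bands = 3 gaps * 0 kHz = 0 kHz
Total = 64 + 0 = 64 kHz

64


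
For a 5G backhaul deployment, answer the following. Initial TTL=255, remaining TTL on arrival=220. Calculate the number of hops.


Given: initial TTL = 255, received TTL = 220
Hops = initial TTL - received TTL
Hops = 255 - 220 = 35

35


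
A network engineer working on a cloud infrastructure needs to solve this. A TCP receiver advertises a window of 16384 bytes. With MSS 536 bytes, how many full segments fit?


Given: RWND = 16384 bytes, MSS = 536 bytes
Full segments = floor(RWND / MSS)
Full segments = floor(16384 / 536)
Full segments = floor(30.5672) = 30

30


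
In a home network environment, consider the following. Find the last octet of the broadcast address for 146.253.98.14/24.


Given: IP = 146.253.98.14, prefix = /24
Host bits = 32 - 24 = 8
Network last octet = 14 AND mask = 0
Host part size = 2^8 - 1 = 255
Broadcast last octet = 0 OR 255 = 255

255


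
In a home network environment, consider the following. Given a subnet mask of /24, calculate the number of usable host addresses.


Given: subnet mask /24
Host bits = 32 - 24 = 8
Total addresses = 2^8 = 256
Usable hosts = 256 - 2 (network + broadcast) = 254

254


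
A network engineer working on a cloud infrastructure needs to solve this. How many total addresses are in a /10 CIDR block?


Given: CIDR prefix /10
Host bits = 32 - 10 = 22
Total addresses = 2^22 = 4194304

4194304


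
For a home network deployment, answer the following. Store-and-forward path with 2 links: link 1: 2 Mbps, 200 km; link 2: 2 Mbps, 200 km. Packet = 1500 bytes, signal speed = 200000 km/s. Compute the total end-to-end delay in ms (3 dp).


Packet = 1500 bytes = 12000 bits. Store-and-forward: sum (t_trans + t_prop) per link.
Link 1: t_trans = 12000/(2*10^6) s = 6.0000 ms; t_prop = 200/200000 s = 1.0000 ms; subtotal = 7.0000 ms
Link 2: t_trans = 12000/(2*10^6) s = 6.0000 ms; t_prop = 200/200000 s = 1.0000 ms; subtotal = 7.0000 ms
End-to-end = 7.0000 + 7.0000 = 14.0000 ms -> 14.000 ms (3 dp)

14.000


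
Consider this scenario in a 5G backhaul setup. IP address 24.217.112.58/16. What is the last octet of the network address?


Given: IP = 24.217.112.58, prefix = /16
Subnet mask = 255.255.0.0
Last octet of IP: 58
Last octet of mask: 0
Network last octet = 58 AND 0 = 0

0


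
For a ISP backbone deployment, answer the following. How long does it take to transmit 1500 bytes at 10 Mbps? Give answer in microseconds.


Given: packet = 1500 bytes, bandwidth = 10 Mbps
Packet in bits = 1500 * 8 = 12000 bits
Bandwidth = 10 * 10^6 = 10000000 bps
Time = 12000 / 10000000 seconds
Time in us = 12000 * 10^6 / 10000000 = 1200

1200


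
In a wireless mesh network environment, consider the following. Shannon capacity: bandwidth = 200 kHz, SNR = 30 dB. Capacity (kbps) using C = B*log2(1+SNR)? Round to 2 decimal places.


Given: B = 200 kHz, SNR = 30 dB
SNR linear = 10^(30/10) = 1000
1 + SNR = 1001
log2(1001) = 9.9672262588
C = 200 * 1000 * 9.9672262588 = 1993445.2518 bps
C = 1993.445252 kbps -> 1993.45 kbps (2 dp)

1993.45


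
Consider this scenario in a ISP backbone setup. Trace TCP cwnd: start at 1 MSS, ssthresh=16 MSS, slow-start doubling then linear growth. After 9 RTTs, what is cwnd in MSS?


RTT 0: cwnd = 1 MSS (initial)
RTT 1: cwnd = 2 MSS (slow start, doubled)
RTT 2: cwnd = 4 MSS (slow start, doubled)
RTT 3: cwnd = 8 MSS (slow start, doubled)
RTT 4: cwnd = 16 MSS (slow start, doubled)
RTT 5: cwnd = 17 MSS (congestion avoidance, +1)
RTT 6: cwnd = 18 MSS (congestion avoidance, +1)
RTT 7: cwnd = 19 MSS (congestion avoidance, +1)
RTT 8: cwnd = 20 MSS (congestion avoidance, +1)
RTT 9: cwnd = 21 MSS (congestion avoidance, +1)

21


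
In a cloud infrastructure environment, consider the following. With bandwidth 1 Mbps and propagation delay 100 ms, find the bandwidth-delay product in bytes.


Given: bandwidth = 1 Mbps, delay = 100 ms
BDP in bits = 1 * 10^6 * 100 / 1000
BDP in bits = 100000
BDP in bytes = 100000 / 8 = 12500

12500


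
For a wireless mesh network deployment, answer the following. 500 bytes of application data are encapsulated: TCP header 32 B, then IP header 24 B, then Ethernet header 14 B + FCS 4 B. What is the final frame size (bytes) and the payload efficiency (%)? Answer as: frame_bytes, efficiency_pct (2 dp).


TCP segment = 500 + 32 = 532 B
IP packet = 532 + 24 = 556 B
Ethernet frame = 556 + 14 + 4 = 574 B
Efficiency = app / frame = 500 / 574 = 0.871080 = 87.1080% -> 87.11% (2 dp)

574, 87.11


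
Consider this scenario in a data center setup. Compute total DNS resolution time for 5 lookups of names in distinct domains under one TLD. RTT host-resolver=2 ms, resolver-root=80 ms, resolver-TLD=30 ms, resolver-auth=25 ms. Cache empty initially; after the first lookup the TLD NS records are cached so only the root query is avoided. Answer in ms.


Lookup 1 (cold cache): local + root + TLD + auth = 2 + 80 + 30 + 25 = 137 ms
Lookups 2..5 (TLD NS cached -> skip root; new domain -> still ask TLD and auth): local + TLD + auth = 2 + 30 + 25 = 57 ms each
Remaining 4 lookups: 4 * 57 = 228 ms
Total = 137 + 228 = 365 ms

365


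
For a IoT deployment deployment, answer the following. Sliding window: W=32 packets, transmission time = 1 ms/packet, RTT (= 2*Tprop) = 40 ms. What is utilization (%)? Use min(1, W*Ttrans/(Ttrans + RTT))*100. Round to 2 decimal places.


Given: W = 32, Ttrans = 1 ms, RTT = 40 ms (= 2 * Tprop, Tprop = 20 ms)
Cycle time = Ttrans + RTT = 1 + 40 = 41 ms (first packet sent until its ACK returns)
W * Ttrans = 32 * 1 = 32 ms of sending per cycle
W * Ttrans / (Ttrans + RTT) = 32 / 41 = 0.780488
U = min(1, 0.780488) = 0.780488
U% = 78.05%

78.05


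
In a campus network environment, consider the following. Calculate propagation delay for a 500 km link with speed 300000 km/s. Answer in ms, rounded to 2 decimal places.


Given: distance = 500 km, speed = 300000 km/s
Delay = distance / speed = 500 / 300000 seconds
Delay in ms = 500 * 1000 / 300000
Delay = 1.6667 ms
Rounded to 2 dp = 1.67 ms

1.67


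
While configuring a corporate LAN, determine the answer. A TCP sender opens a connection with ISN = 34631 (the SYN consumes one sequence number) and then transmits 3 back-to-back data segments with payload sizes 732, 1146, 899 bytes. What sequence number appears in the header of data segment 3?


The SYN occupies sequence number ISN = 34631, so the first data byte is ISN + 1 = 34632.
SEQ of data segment i = (ISN + 1) + sum of payload sizes of segments 1..i-1.
Segment 1: SEQ = 34632, payload = 732 bytes
Segment 2: SEQ = 35364, payload = 1146 bytes
Segment 3: SEQ = 36510, payload = 899 bytes
SEQ of segment 3 = 34632 + 732 + 1146 = 36510

36510


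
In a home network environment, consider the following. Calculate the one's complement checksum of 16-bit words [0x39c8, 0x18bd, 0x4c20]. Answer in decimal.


Given words: [0x39c8, 0x18bd, 0x4c20]
Step 1: Sum all words
Raw sum = 14792 + 6333 + 19488 = 40613
One's complement = ~40613 & 0xFFFF = 24922

24922


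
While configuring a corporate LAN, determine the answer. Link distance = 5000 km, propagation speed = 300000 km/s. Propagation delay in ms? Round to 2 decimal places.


Given: distance = 5000 km, speed = 300000 km/s
Delay = distance / speed = 5000 / 300000 seconds
Delay in ms = 5000 * 1000 / 300000
Delay = 16.6667 ms
Rounded to 2 dp = 16.67 ms

16.67


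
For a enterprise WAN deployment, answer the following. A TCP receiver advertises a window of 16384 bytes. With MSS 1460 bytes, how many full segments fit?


Given: RWND = 16384 bytes, MSS = 1460 bytes
Full segments = floor(RWND / MSS)
Full segments = floor(16384 / 1460)
Full segments = floor(11.2219) = 11

11


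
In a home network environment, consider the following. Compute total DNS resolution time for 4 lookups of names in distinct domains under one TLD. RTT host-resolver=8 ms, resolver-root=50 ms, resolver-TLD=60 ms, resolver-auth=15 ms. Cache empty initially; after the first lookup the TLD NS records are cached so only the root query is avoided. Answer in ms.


Lookup 1 (cold cache): local + root + TLD + auth = 8 + 50 + 60 + 15 = 133 ms
Lookups 2..4 (TLD NS cached -> skip root; new domain -> still ask TLD and auth): local + TLD + auth = 8 + 60 + 15 = 83 ms each
Remaining 3 lookups: 3 * 83 = 249 ms
Total = 133 + 249 = 382 ms

382


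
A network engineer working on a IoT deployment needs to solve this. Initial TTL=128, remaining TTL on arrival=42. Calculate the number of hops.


Given: initial TTL = 128, received TTL = 42
Hops = initial TTL - received TTL
Hops = 128 - 42 = 86

86


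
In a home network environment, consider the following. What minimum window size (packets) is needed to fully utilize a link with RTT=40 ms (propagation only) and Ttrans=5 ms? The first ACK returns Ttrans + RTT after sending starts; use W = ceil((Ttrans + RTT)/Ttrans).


Given: Ttrans = 5 ms, RTT = 40 ms (= 2 * Tprop, Tprop = 20 ms)
Time until first ACK returns = Ttrans + RTT = 5 + 40 = 45 ms
Need W * Ttrans >= Ttrans + RTT  ->  W >= (Ttrans + RTT) / Ttrans
(Ttrans + RTT) / Ttrans = 45 / 5 = 9
W_min = ceil(9) = 9

9


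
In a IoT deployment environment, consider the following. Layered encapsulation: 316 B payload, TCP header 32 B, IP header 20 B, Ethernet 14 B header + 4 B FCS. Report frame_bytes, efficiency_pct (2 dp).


TCP segment = 316 + 32 = 348 B
IP packet = 348 + 20 = 368 B
Ethernet frame = 368 + 14 + 4 = 386 B
Efficiency = app / frame = 316 / 386 = 0.818653 = 81.8653% -> 81.87% (2 dp)

386, 81.87


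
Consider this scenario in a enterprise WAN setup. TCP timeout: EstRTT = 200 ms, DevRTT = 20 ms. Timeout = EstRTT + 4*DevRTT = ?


Given: EstRTT = 200 ms, DevRTT = 20 ms
Timeout = EstRTT + 4 * DevRTT
4 * DevRTT = 4 * 20 = 80
Timeout = 200 + 80 = 280 ms

280


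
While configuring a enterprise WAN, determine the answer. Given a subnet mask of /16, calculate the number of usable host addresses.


Given: subnet mask /16
Host bits = 32 - 16 = 16
Total addresses = 2^16 = 65536
Usable hosts = 65536 - 2 (network + broadcast) = 65534

65534


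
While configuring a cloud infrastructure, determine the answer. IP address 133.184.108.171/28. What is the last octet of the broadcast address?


Given: IP = 133.184.108.171, prefix = /28
Host bits = 32 - 28 = 4
Network last octet = 171 AND mask = 160
Host part size = 2^4 - 1 = 15
Broadcast last octet = 160 OR 15 = 175

175


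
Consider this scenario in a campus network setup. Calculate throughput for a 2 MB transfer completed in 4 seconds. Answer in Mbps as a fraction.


Given: file = 2 MB, time = 4 s
File in Mb = 2 * 8 = 16 Mb
Throughput = 16 / 4 Mbps
Throughput = 4 Mbps

4


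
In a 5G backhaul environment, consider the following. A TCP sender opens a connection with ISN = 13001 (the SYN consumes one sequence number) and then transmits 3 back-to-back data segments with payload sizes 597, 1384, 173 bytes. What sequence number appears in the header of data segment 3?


The SYN occupies sequence number ISN = 13001, so the first data byte is ISN + 1 = 13002.
SEQ of data segment i = (ISN + 1) + sum of payload sizes of segments 1..i-1.
Segment 1: SEQ = 13002, payload = 597 bytes
Segment 2: SEQ = 13599, payload = 1384 bytes
Segment 3: SEQ = 14983, payload = 173 bytes
SEQ of segment 3 = 13002 + 597 + 1384 = 14983

14983


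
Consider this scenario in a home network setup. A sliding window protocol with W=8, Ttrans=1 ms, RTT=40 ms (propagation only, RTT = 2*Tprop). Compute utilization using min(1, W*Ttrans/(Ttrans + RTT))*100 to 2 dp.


Given: W = 8, Ttrans = 1 ms, RTT = 40 ms (= 2 * Tprop, Tprop = 20 ms)
Cycle time = Ttrans + RTT = 1 + 40 = 41 ms (first packet sent until its ACK returns)
W * Ttrans = 8 * 1 = 8 ms of sending per cycle
W * Ttrans / (Ttrans + RTT) = 8 / 41 = 0.195122
U = min(1, 0.195122) = 0.195122
U% = 19.51%

19.51


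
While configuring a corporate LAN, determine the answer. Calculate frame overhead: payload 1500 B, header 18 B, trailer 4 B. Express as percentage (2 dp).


Given: payload = 1500 B, header = 18 B, trailer = 4 B
Overhead bytes = header + trailer = 18 + 4 = 22
Total frame = payload + overhead = 1500 + 22 = 1522
Overhead % = 22 / 1522 * 100 = 1.4455% -> 1.45% (2 dp)

1.45


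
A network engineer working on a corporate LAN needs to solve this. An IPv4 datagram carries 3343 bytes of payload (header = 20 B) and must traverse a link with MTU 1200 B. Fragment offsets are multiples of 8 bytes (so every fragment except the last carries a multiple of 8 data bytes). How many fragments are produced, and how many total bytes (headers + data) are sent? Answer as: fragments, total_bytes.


Max data per non-final fragment = floor((MTU - header)/8)*8 = floor((1200 - 20)/8)*8 = floor(1180/8)*8 = 1176 B
Final fragment needs no 8-byte alignment: it can carry up to MTU - header = 1180 B
Non-final fragments needed = ceil((payload - 1180) / 1176) = ceil(2163/1176) = ceil(1.8393) = 2
Number of fragments = 2 + 1 = 3
Fragment sizes (data): 2 * 1176 B + 991 B (last, 991 <= 1180 OK)
Total bytes sent = payload + n_frags * header = 3343 + 3*20 = 3343 + 60 = 3403 B

3, 3403


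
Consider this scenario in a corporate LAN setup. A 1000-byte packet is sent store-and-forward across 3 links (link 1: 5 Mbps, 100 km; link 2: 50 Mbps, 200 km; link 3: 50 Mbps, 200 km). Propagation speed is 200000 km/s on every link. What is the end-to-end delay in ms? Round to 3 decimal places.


Packet = 1000 bytes = 8000 bits. Store-and-forward: sum (t_trans + t_prop) per link.
Link 1: t_trans = 8000/(5*10^6) s = 1.6000 ms; t_prop = 100/200000 s = 0.5000 ms; subtotal = 2.1000 ms
Link 2: t_trans = 8000/(50*10^6) s = 0.1600 ms; t_prop = 200/200000 s = 1.0000 ms; subtotal = 1.1600 ms
Link 3: t_trans = 8000/(50*10^6) s = 0.1600 ms; t_prop = 200/200000 s = 1.0000 ms; subtotal = 1.1600 ms
End-to-end = 2.1000 + 1.1600 + 1.1600 = 4.4200 ms -> 4.420 ms (3 dp)

4.420


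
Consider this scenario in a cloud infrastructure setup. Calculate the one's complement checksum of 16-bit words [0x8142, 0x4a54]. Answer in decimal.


Given words: [0x8142, 0x4a54]
Step 1: Sum all words
Raw sum = 33090 + 19028 = 52118
One's complement = ~52118 & 0xFFFF = 13417

13417


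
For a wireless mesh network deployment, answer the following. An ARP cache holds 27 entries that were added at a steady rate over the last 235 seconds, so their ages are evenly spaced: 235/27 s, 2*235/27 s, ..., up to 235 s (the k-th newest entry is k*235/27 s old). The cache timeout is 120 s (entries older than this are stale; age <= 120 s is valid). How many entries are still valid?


Ages are k * 235/27 s for k = 1..27 (spacing = 8.7037 s).
Entry k is valid iff k * 235/27 <= 120 iff k <= 27 * 120 / 235 = 13.7872
n_valid = floor(13.7872) = 13
(n_stale = 27 - 13 = 14)

13


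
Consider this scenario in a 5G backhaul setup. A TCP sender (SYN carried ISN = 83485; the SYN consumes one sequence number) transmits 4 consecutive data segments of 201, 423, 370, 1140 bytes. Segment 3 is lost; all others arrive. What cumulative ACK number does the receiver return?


SYN uses sequence number 83485; first data byte = ISN + 1 = 83486.
Segment 1: SEQ = 83486, len = 201 B, covers [83486, 83686]
Segment 2: SEQ = 83687, len = 423 B, covers [83687, 84109]
Segment 3: SEQ = 84110, len = 370 B, covers [84110, 84479] [LOST]
Segment 4: SEQ = 84480, len = 1140 B, covers [84480, 85619]
In-order data received: bytes [83486, 84109] (segments 1..2).
Segment 3 missing -> gap begins at byte 84110; later segments buffered out of order.
Cumulative ACK = next expected in-order byte = 83486 + 201 + 423 = 84110

84110


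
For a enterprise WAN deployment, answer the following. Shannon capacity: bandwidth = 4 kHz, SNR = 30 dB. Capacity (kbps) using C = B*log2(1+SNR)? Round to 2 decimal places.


Given: B = 4 kHz, SNR = 30 dB
SNR linear = 10^(30/10) = 1000
1 + SNR = 1001
log2(1001) = 9.9672262588
C = 4 * 1000 * 9.9672262588 = 39868.9050 bps
C = 39.868905 kbps -> 39.87 kbps (2 dp)

39.87


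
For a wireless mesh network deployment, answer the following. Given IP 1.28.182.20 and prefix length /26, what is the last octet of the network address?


Given: IP = 1.28.182.20, prefix = /26
Subnet mask = 255.255.255.192
Last octet of IP: 20
Last octet of mask: 192
Network last octet = 20 AND 192 = 0

0


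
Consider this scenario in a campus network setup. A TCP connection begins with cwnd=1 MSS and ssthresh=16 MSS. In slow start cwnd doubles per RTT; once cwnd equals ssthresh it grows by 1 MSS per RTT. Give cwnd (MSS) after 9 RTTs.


RTT 0: cwnd = 1 MSS (initial)
RTT 1: cwnd = 2 MSS (slow start, doubled)
RTT 2: cwnd = 4 MSS (slow start, doubled)
RTT 3: cwnd = 8 MSS (slow start, doubled)
RTT 4: cwnd = 16 MSS (slow start, doubled)
RTT 5: cwnd = 17 MSS (congestion avoidance, +1)
RTT 6: cwnd = 18 MSS (congestion avoidance, +1)
RTT 7: cwnd = 19 MSS (congestion avoidance, +1)
RTT 8: cwnd = 20 MSS (congestion avoidance, +1)
RTT 9: cwnd = 21 MSS (congestion avoidance, +1)

21


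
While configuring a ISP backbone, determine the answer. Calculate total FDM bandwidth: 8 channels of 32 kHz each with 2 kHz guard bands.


Given: 8 channels, 32 kHz each, guard = 2 kHz
Channel bandwidth = 8 * 32 = 256 kHz
Guard bands = 7 gaps * 2 kHz = 14 kHz
Total = 256 + 14 = 270 kHz

270


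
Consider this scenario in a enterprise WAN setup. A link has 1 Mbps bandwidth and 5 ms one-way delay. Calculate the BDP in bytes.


Given: bandwidth = 1 Mbps, delay = 5 ms
BDP in bits = 1 * 10^6 * 5 / 1000
BDP in bits = 5000
BDP in bytes = 5000 / 8 = 625

625


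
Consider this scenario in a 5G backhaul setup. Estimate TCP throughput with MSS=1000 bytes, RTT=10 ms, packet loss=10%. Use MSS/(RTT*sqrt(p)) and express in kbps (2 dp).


Given: MSS = 1000 bytes, RTT = 10 ms, loss = 10%
RTT in seconds = 10 / 1000 = 0.01
Loss rate = 10% = 0.1
sqrt(loss) = sqrt(0.1) = 0.316227766017
Throughput (bytes/s) = 1000 / (0.01 * 0.316227766017) = 316227.7660
Throughput (kbps) = 316227.7660 * 8 / 1000 = 2529.822128 -> 2529.82 kbps (2 dp)

2529.82


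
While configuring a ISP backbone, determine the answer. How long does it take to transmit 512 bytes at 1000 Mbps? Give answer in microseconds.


Given: packet = 512 bytes, bandwidth = 1000 Mbps
Packet in bits = 512 * 8 = 4096 bits
Bandwidth = 1000 * 10^6 = 1000000000 bps
Time = 4096 / 1000000000 seconds
Time in us = 4096 * 10^6 / 1000000000 = 4.096

4.096


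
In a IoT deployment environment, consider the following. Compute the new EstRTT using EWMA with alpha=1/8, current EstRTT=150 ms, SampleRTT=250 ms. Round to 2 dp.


Given: EstRTT = 150 ms, SampleRTT = 250 ms, alpha = 1/8
New EstRTT = (1 - alpha) * EstRTT + alpha * SampleRTT
(7/8) * 150 = 131.25
(1/8) * 250 = 31.25
New EstRTT = 131.25 + 31.25 = 162.5 ms -> 162.50 ms (2 dp)

162.50


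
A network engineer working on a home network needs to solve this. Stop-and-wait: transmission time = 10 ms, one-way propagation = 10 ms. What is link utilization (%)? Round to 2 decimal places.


Given: Ttrans = 10 ms, Tprop = 10 ms
RTT = 2 * Tprop = 2 * 10 = 20 ms
U = Ttrans / (Ttrans + RTT)
U = 10 / (10 + 20)
U = 10 / 30 = 0.333333
U% = 33.33%

33.33


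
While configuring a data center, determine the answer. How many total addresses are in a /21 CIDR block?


Given: CIDR prefix /21
Host bits = 32 - 21 = 11
Total addresses = 2^11 = 2048

2048


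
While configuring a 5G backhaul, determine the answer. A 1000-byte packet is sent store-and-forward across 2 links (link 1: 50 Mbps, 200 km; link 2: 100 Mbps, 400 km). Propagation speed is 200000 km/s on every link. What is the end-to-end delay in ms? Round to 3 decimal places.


Packet = 1000 bytes = 8000 bits. Store-and-forward: sum (t_trans + t_prop) per link.
Link 1: t_trans = 8000/(50*10^6) s = 0.1600 ms; t_prop = 200/200000 s = 1.0000 ms; subtotal = 1.1600 ms
Link 2: t_trans = 8000/(100*10^6) s = 0.0800 ms; t_prop = 400/200000 s = 2.0000 ms; subtotal = 2.0800 ms
End-to-end = 1.1600 + 2.0800 = 3.2400 ms -> 3.240 ms (3 dp)

3.240


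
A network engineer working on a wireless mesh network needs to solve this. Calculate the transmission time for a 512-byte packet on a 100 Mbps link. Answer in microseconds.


Given: packet = 512 bytes, bandwidth = 100 Mbps
Packet in bits = 512 * 8 = 4096 bits
Bandwidth = 100 * 10^6 = 100000000 bps
Time = 4096 / 100000000 seconds
Time in us = 4096 * 10^6 / 100000000 = 40.96

40.96


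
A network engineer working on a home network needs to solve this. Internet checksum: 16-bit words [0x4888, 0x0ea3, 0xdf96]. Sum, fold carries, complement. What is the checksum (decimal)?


Given words: [0x4888, 0x0ea3, 0xdf96]
Step 1: Sum all words
Raw sum = 18568 + 3747 + 57238 = 79553
Step 2: Fold carry: (14017 + 1) = 14018
One's complement = ~14018 & 0xFFFF = 51517

51517


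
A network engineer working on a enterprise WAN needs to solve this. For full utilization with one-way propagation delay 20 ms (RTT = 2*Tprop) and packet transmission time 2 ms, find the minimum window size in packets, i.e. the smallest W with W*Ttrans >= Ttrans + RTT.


Given: Ttrans = 2 ms, RTT = 40 ms (= 2 * Tprop, Tprop = 20 ms)
Time until first ACK returns = Ttrans + RTT = 2 + 40 = 42 ms
Need W * Ttrans >= Ttrans + RTT  ->  W >= (Ttrans + RTT) / Ttrans
(Ttrans + RTT) / Ttrans = 42 / 2 = 21
W_min = ceil(21) = 21

21


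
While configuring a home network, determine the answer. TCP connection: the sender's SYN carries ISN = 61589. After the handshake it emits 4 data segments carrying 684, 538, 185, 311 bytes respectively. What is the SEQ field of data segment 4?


The SYN occupies sequence number ISN = 61589, so the first data byte is ISN + 1 = 61590.
SEQ of data segment i = (ISN + 1) + sum of payload sizes of segments 1..i-1.
Segment 1: SEQ = 61590, payload = 684 bytes
Segment 2: SEQ = 62274, payload = 538 bytes
Segment 3: SEQ = 62812, payload = 185 bytes
Segment 4: SEQ = 62997, payload = 311 bytes
SEQ of segment 4 = 61590 + 684 + 538 + 185 = 62997

62997


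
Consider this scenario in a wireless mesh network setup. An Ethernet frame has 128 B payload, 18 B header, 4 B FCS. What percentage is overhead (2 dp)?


Given: payload = 128 B, header = 18 B, trailer = 4 B
Overhead bytes = header + trailer = 18 + 4 = 22
Total frame = payload + overhead = 128 + 22 = 150
Overhead % = 22 / 150 * 100 = 14.6667% -> 14.67% (2 dp)

14.67


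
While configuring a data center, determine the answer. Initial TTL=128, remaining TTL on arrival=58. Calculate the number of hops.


Given: initial TTL = 128, received TTL = 58
Hops = initial TTL - received TTL
Hops = 128 - 58 = 70

70


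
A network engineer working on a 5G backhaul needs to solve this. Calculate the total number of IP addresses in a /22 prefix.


Given: CIDR prefix /22
Host bits = 32 - 22 = 10
Total addresses = 2^10 = 1024

1024


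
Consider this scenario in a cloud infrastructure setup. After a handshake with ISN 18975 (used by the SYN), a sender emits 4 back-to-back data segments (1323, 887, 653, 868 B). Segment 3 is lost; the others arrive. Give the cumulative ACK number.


SYN uses sequence number 18975; first data byte = ISN + 1 = 18976.
Segment 1: SEQ = 18976, len = 1323 B, covers [18976, 20298]
Segment 2: SEQ = 20299, len = 887 B, covers [20299, 21185]
Segment 3: SEQ = 21186, len = 653 B, covers [21186, 21838] [LOST]
Segment 4: SEQ = 21839, len = 868 B, covers [21839, 22706]
In-order data received: bytes [18976, 21185] (segments 1..2).
Segment 3 missing -> gap begins at byte 21186; later segments buffered out of order.
Cumulative ACK = next expected in-order byte = 18976 + 1323 + 887 = 21186

21186


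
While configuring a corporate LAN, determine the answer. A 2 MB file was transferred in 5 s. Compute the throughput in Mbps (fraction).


Given: file = 2 MB, time = 5 s
File in Mb = 2 * 8 = 16 Mb
Throughput = 16 / 5 Mbps
Throughput = 16/5 Mbps

16/5


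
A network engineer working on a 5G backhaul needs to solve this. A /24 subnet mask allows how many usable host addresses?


Given: subnet mask /24
Host bits = 32 - 24 = 8
Total addresses = 2^8 = 256
Usable hosts = 256 - 2 (network + broadcast) = 254

254


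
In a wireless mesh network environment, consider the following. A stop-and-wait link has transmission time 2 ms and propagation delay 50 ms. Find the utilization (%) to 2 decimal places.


Given: Ttrans = 2 ms, Tprop = 50 ms
RTT = 2 * Tprop = 2 * 50 = 100 ms
U = Ttrans / (Ttrans + RTT)
U = 2 / (2 + 100)
U = 2 / 102 = 0.019608
U% = 1.96%

1.96


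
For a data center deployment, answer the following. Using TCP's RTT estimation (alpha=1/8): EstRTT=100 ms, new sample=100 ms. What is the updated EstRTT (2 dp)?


Given: EstRTT = 100 ms, SampleRTT = 100 ms, alpha = 1/8
New EstRTT = (1 - alpha) * EstRTT + alpha * SampleRTT
(7/8) * 100 = 87.5
(1/8) * 100 = 12.5
New EstRTT = 87.5 + 12.5 = 100 ms -> 100.00 ms (2 dp)

100.00


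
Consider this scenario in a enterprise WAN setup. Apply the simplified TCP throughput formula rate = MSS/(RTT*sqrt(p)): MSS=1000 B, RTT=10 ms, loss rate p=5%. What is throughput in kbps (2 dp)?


Given: MSS = 1000 bytes, RTT = 10 ms, loss = 5%
RTT in seconds = 10 / 1000 = 0.01
Loss rate = 5% = 0.05
sqrt(loss) = sqrt(0.05) = 0.223606797750
Throughput (bytes/s) = 1000 / (0.01 * 0.223606797750) = 447213.5955
Throughput (kbps) = 447213.5955 * 8 / 1000 = 3577.708764 -> 3577.71 kbps (2 dp)

3577.71


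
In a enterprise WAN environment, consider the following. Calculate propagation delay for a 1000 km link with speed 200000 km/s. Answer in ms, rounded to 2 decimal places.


Given: distance = 1000 km, speed = 200000 km/s
Delay = distance / speed = 1000 / 200000 seconds
Delay in ms = 1000 * 1000 / 200000
Delay = 5.0000 ms
Rounded to 2 dp = 5.00 ms

5.00


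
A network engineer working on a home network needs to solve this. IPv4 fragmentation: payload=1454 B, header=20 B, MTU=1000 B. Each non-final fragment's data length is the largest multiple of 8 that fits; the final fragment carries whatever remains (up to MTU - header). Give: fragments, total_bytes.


Max data per non-final fragment = floor((MTU - header)/8)*8 = floor((1000 - 20)/8)*8 = floor(980/8)*8 = 976 B
Final fragment needs no 8-byte alignment: it can carry up to MTU - header = 980 B
Non-final fragments needed = ceil((payload - 980) / 976) = ceil(474/976) = ceil(0.4857) = 1
Number of fragments = 1 + 1 = 2
Fragment sizes (data): 1 * 976 B + 478 B (last, 478 <= 980 OK)
Total bytes sent = payload + n_frags * header = 1454 + 2*20 = 1454 + 40 = 1494 B

2, 1494


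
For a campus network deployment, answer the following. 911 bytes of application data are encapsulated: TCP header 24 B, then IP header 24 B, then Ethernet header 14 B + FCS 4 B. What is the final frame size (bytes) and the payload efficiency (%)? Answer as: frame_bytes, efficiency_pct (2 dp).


TCP segment = 911 + 24 = 935 B
IP packet = 935 + 24 = 959 B
Ethernet frame = 959 + 14 + 4 = 977 B
Efficiency = app / frame = 911 / 977 = 0.932446 = 93.2446% -> 93.24% (2 dp)

977, 93.24


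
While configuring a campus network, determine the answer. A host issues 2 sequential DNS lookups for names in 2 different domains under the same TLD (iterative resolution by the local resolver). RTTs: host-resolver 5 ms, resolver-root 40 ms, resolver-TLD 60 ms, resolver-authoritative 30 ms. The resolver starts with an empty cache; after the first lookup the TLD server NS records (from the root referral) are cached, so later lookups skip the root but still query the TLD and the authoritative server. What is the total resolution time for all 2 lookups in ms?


Lookup 1 (cold cache): local + root + TLD + auth = 5 + 40 + 60 + 30 = 135 ms
Lookups 2..2 (TLD NS cached -> skip root; new domain -> still ask TLD and auth): local + TLD + auth = 5 + 60 + 30 = 95 ms each
Remaining 1 lookups: 1 * 95 = 95 ms
Total = 135 + 95 = 230 ms

230


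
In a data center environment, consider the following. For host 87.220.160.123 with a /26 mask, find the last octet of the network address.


Given: IP = 87.220.160.123, prefix = /26
Subnet mask = 255.255.255.192
Last octet of IP: 123
Last octet of mask: 192
Network last octet = 123 AND 192 = 64

64


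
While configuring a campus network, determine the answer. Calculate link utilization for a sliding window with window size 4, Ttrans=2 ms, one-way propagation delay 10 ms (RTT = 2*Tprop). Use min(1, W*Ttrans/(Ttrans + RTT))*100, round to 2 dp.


Given: W = 4, Ttrans = 2 ms, RTT = 20 ms (= 2 * Tprop, Tprop = 10 ms)
Cycle time = Ttrans + RTT = 2 + 20 = 22 ms (first packet sent until its ACK returns)
W * Ttrans = 4 * 2 = 8 ms of sending per cycle
W * Ttrans / (Ttrans + RTT) = 8 / 22 = 0.363636
U = min(1, 0.363636) = 0.363636
U% = 36.36%

36.36


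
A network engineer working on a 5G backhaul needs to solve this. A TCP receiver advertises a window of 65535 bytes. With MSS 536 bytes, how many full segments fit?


Given: RWND = 65535 bytes, MSS = 536 bytes
Full segments = floor(RWND / MSS)
Full segments = floor(65535 / 536)
Full segments = floor(122.2668) = 122

122


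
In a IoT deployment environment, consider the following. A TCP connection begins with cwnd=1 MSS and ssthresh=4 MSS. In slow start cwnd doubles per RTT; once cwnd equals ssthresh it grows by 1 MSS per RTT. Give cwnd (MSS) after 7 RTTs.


RTT 0: cwnd = 1 MSS (initial)
RTT 1: cwnd = 2 MSS (slow start, doubled)
RTT 2: cwnd = 4 MSS (slow start, doubled)
RTT 3: cwnd = 5 MSS (congestion avoidance, +1)
RTT 4: cwnd = 6 MSS (congestion avoidance, +1)
RTT 5: cwnd = 7 MSS (congestion avoidance, +1)
RTT 6: cwnd = 8 MSS (congestion avoidance, +1)
RTT 7: cwnd = 9 MSS (congestion avoidance, +1)

9


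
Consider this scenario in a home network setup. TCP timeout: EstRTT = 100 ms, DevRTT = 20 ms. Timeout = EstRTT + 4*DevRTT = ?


Given: EstRTT = 100 ms, DevRTT = 20 ms
Timeout = EstRTT + 4 * DevRTT
4 * DevRTT = 4 * 20 = 80
Timeout = 100 + 80 = 180 ms

180


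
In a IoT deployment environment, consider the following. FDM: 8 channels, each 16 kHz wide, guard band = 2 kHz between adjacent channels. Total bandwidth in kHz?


Given: 8 channels, 16 kHz each, guard = 2 kHz
Channel bandwidth = 8 * 16 = 128 kHz
Guard bands = 7 gaps * 2 kHz = 14 kHz
Total = 128 + 14 = 142 kHz

142


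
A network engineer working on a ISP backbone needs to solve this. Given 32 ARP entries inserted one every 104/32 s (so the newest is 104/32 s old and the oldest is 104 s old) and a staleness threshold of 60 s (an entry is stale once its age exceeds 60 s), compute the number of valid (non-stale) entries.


Ages are k * 104/32 s for k = 1..32 (spacing = 3.2500 s).
Entry k is valid iff k * 104/32 <= 60 iff k <= 32 * 60 / 104 = 18.4615
n_valid = floor(18.4615) = 18
(n_stale = 32 - 18 = 14)

18


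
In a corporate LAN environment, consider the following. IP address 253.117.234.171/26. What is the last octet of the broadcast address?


Given: IP = 253.117.234.171, prefix = /26
Host bits = 32 - 26 = 6
Network last octet = 171 AND mask = 128
Host part size = 2^6 - 1 = 63
Broadcast last octet = 128 OR 63 = 191

191


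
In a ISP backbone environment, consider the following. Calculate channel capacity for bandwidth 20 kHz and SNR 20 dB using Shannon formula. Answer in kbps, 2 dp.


Given: B = 20 kHz, SNR = 20 dB
SNR linear = 10^(20/10) = 100
1 + SNR = 101
log2(101) = 6.6582114828
C = 20 * 1000 * 6.6582114828 = 133164.2297 bps
C = 133.164230 kbps -> 133.16 kbps (2 dp)

133.16


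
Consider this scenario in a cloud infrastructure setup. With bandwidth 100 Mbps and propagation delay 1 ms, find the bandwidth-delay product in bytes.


Given: bandwidth = 100 Mbps, delay = 1 ms
BDP in bits = 100 * 10^6 * 1 / 1000
BDP in bits = 100000
BDP in bytes = 100000 / 8 = 12500

12500


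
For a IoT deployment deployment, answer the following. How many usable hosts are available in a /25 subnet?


Given: subnet mask /25
Host bits = 32 - 25 = 7
Total addresses = 2^7 = 128
Usable hosts = 128 - 2 (network + broadcast) = 126

126


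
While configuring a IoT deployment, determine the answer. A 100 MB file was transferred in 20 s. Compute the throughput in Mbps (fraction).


Given: file = 100 MB, time = 20 s
File in Mb = 100 * 8 = 800 Mb
Throughput = 800 / 20 Mbps
Throughput = 40 Mbps

40


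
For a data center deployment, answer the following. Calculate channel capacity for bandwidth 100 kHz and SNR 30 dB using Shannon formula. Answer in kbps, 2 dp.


Given: B = 100 kHz, SNR = 30 dB
SNR linear = 10^(30/10) = 1000
1 + SNR = 1001
log2(1001) = 9.9672262588
C = 100 * 1000 * 9.9672262588 = 996722.6259 bps
C = 996.722626 kbps -> 996.72 kbps (2 dp)

996.72


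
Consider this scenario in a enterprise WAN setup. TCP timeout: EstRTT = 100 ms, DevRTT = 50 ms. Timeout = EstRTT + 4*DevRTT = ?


Given: EstRTT = 100 ms, DevRTT = 50 ms
Timeout = EstRTT + 4 * DevRTT
4 * DevRTT = 4 * 50 = 200
Timeout = 100 + 200 = 300 ms

300


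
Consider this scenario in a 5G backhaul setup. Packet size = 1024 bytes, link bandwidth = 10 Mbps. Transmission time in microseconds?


Given: packet = 1024 bytes, bandwidth = 10 Mbps
Packet in bits = 1024 * 8 = 8192 bits
Bandwidth = 10 * 10^6 = 10000000 bps
Time = 8192 / 10000000 seconds
Time in us = 8192 * 10^6 / 10000000 = 819.2

819.2


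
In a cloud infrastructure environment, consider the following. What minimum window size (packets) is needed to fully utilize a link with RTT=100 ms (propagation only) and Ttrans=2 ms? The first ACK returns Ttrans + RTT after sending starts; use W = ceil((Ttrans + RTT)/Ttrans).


Given: Ttrans = 2 ms, RTT = 100 ms (= 2 * Tprop, Tprop = 50 ms)
Time until first ACK returns = Ttrans + RTT = 2 + 100 = 102 ms
Need W * Ttrans >= Ttrans + RTT  ->  W >= (Ttrans + RTT) / Ttrans
(Ttrans + RTT) / Ttrans = 102 / 2 = 51
W_min = ceil(51) = 51

51


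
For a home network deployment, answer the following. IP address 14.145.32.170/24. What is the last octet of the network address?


Given: IP = 14.145.32.170, prefix = /24
Subnet mask = 255.255.255.0
Last octet of IP: 170
Last octet of mask: 0
Network last octet = 170 AND 0 = 0

0


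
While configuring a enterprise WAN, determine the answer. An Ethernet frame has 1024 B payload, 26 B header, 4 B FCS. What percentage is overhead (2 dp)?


Given: payload = 1024 B, header = 26 B, trailer = 4 B
Overhead bytes = header + trailer = 26 + 4 = 30
Total frame = payload + overhead = 1024 + 30 = 1054
Overhead % = 30 / 1054 * 100 = 2.8463% -> 2.85% (2 dp)

2.85


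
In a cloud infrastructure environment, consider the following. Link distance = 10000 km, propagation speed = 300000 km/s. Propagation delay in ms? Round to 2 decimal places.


Given: distance = 10000 km, speed = 300000 km/s
Delay = distance / speed = 10000 / 300000 seconds
Delay in ms = 10000 * 1000 / 300000
Delay = 33.3333 ms
Rounded to 2 dp = 33.33 ms

33.33


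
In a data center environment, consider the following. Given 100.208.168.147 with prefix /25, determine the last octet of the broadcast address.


Given: IP = 100.208.168.147, prefix = /25
Host bits = 32 - 25 = 7
Network last octet = 147 AND mask = 128
Host part size = 2^7 - 1 = 127
Broadcast last octet = 128 OR 127 = 255

255


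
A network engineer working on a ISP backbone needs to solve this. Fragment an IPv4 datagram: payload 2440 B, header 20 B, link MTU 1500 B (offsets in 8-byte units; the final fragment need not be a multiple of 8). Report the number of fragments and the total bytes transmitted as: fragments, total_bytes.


Max data per non-final fragment = floor((MTU - header)/8)*8 = floor((1500 - 20)/8)*8 = floor(1480/8)*8 = 1480 B
Final fragment needs no 8-byte alignment: it can carry up to MTU - header = 1480 B
Non-final fragments needed = ceil((payload - 1480) / 1480) = ceil(960/1480) = ceil(0.6486) = 1
Number of fragments = 1 + 1 = 2
Fragment sizes (data): 1 * 1480 B + 960 B (last, 960 <= 1480 OK)
Total bytes sent = payload + n_frags * header = 2440 + 2*20 = 2440 + 40 = 2480 B

2, 2480


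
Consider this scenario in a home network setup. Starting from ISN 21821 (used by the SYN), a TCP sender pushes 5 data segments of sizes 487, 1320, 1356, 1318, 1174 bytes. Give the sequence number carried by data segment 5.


The SYN occupies sequence number ISN = 21821, so the first data byte is ISN + 1 = 21822.
SEQ of data segment i = (ISN + 1) + sum of payload sizes of segments 1..i-1.
Segment 1: SEQ = 21822, payload = 487 bytes
Segment 2: SEQ = 22309, payload = 1320 bytes
Segment 3: SEQ = 23629, payload = 1356 bytes
Segment 4: SEQ = 24985, payload = 1318 bytes
Segment 5: SEQ = 26303, payload = 1174 bytes
SEQ of segment 5 = 21822 + 487 + 1320 + 1356 + 1318 = 26303

26303


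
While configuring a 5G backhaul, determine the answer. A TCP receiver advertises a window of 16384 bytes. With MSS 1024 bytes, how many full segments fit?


Given: RWND = 16384 bytes, MSS = 1024 bytes
Full segments = floor(RWND / MSS)
Full segments = floor(16384 / 1024)
Full segments = floor(16.0) = 16

16


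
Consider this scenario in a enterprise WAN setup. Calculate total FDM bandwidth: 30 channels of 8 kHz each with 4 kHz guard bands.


Given: 30 channels, 8 kHz each, guard = 4 kHz
Channel bandwidth = 30 * 8 = 240 kHz
Guard bands = 29 gaps * 4 kHz = 116 kHz
Total = 240 + 116 = 356 kHz

356


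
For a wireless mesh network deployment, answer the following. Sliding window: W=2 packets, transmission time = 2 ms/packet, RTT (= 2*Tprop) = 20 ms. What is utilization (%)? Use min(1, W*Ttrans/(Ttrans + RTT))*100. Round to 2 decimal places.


Given: W = 2, Ttrans = 2 ms, RTT = 20 ms (= 2 * Tprop, Tprop = 10 ms)
Cycle time = Ttrans + RTT = 2 + 20 = 22 ms (first packet sent until its ACK returns)
W * Ttrans = 2 * 2 = 4 ms of sending per cycle
W * Ttrans / (Ttrans + RTT) = 4 / 22 = 0.181818
U = min(1, 0.181818) = 0.181818
U% = 18.18%

18.18


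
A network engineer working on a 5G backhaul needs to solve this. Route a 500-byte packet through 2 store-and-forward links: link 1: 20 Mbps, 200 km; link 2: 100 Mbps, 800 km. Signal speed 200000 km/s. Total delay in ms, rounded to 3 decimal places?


Packet = 500 bytes = 4000 bits. Store-and-forward: sum (t_trans + t_prop) per link.
Link 1: t_trans = 4000/(20*10^6) s = 0.2000 ms; t_prop = 200/200000 s = 1.0000 ms; subtotal = 1.2000 ms
Link 2: t_trans = 4000/(100*10^6) s = 0.0400 ms; t_prop = 800/200000 s = 4.0000 ms; subtotal = 4.0400 ms
End-to-end = 1.2000 + 4.0400 = 5.2400 ms -> 5.240 ms (3 dp)

5.240


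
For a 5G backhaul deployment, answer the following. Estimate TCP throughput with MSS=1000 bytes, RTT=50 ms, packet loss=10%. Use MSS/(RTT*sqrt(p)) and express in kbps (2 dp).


Given: MSS = 1000 bytes, RTT = 50 ms, loss = 10%
RTT in seconds = 50 / 1000 = 0.05
Loss rate = 10% = 0.1
sqrt(loss) = sqrt(0.1) = 0.316227766017
Throughput (bytes/s) = 1000 / (0.05 * 0.316227766017) = 63245.5532
Throughput (kbps) = 63245.5532 * 8 / 1000 = 505.964426 -> 505.96 kbps (2 dp)

505.96


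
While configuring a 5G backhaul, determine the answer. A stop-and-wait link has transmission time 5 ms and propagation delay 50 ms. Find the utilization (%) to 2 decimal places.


Given: Ttrans = 5 ms, Tprop = 50 ms
RTT = 2 * Tprop = 2 * 50 = 100 ms
U = Ttrans / (Ttrans + RTT)
U = 5 / (5 + 100)
U = 5 / 105 = 0.047619
U% = 4.76%

4.76


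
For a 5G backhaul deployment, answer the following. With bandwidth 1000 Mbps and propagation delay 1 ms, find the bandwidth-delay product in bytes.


Given: bandwidth = 1000 Mbps, delay = 1 ms
BDP in bits = 1000 * 10^6 * 1 / 1000
BDP in bits = 1000000
BDP in bytes = 1000000 / 8 = 125000

125000
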